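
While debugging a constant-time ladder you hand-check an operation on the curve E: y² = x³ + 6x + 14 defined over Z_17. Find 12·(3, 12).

O

Write G = (3, 12).
Double-and-add on 12 = (1100)₂. Start with G = (3, 12) for the leading 1-bit.
double: tangent at (3, 12): λ = (3·3² + 6)/(2·12) ≡ 16/7. 7⁻¹ ≡ 5 (mod 17), so λ ≡ 16·5 ≡ 12.
  x = λ² - 3 - 3 = 144 - 6 ≡ 2; y = λ·(3 - 2) - 12 ≡ 0. → (2, 0)
add G: (2, 0) + (3, 12). λ = (12 - 0)/(3 - 2) ≡ 12/1 mod 17. 1⁻¹ ≡ 1 (mod 17), so λ ≡ 12.
  x = λ² - 2 - 3 = 144 - 5 ≡ 3; y = λ·(2 - 3) - 0 ≡ 5. → (3, 5)
double: tangent at (3, 5): λ = (3·3² + 6)/(2·5) ≡ 16/10. 10⁻¹ ≡ 12 (mod 17) since 10·12 = 120 ≡ 1, so λ ≡ 16·12 ≡ 5.
  x = λ² - 3 - 3 = 25 - 6 ≡ 2; y = λ·(3 - 2) - 5 ≡ 0. → (2, 0)
double: (2, 0) + (2, 0): same x and y₁ ≡ -y₂, so the sum is O.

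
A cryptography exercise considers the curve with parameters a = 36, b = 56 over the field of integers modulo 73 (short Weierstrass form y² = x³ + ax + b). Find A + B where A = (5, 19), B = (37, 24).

(7, 40)

(5, 19) + (37, 24). λ = (24 - 19)/(37 - 5) ≡ 5/32 mod 73. 32⁻¹ ≡ 16 (mod 73), so λ ≡ 7.
  x = λ² - 5 - 37 = 49 - 42 ≡ 7; y = λ·(5 - 7) - 19 ≡ 40. → (7, 40)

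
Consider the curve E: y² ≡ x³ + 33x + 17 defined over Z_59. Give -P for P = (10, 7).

-(10, 7) = (10, -7 mod 59) = (10, 52).

(10, 52)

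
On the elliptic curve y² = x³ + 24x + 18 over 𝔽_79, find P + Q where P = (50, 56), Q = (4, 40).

(75, 4)

(50, 56) + (4, 40). λ = (40 - 56)/(4 - 50) ≡ 63/33 mod 79. 33⁻¹ ≡ 12 (mod 79), so λ ≡ 45.
  x = λ² - 50 - 4 = 2025 - 54 ≡ 75; y = λ·(50 - 75) - 56 ≡ 4. → (75, 4)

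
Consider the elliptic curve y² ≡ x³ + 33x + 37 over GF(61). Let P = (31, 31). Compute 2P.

(21, 32)

tangent at (31, 31): λ = (3·31² + 33)/(2·31) ≡ 49/1. 1⁻¹ ≡ 1 (mod 61), so λ ≡ 49·1 ≡ 49.
  x = λ² - 31 - 31 = 2401 - 62 ≡ 21; y = λ·(31 - 21) - 31 ≡ 32. → (21, 32)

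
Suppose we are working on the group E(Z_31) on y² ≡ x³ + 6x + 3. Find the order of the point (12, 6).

11

2P: tangent at (12, 6): λ = (3·12² + 6)/(2·6) ≡ 4/12. 12⁻¹ ≡ 13 (mod 31), so λ ≡ 4·13 ≡ 21.
  x = λ² - 12 - 12 = 441 - 24 ≡ 14; y = λ·(12 - 14) - 6 ≡ 14. → (14, 14)
3P: (14, 14) + (12, 6). λ = (6 - 14)/(12 - 14) ≡ 23/29 mod 31. 29⁻¹ ≡ 15 (mod 31), so λ ≡ 4.
  x = λ² - 14 - 12 = 16 - 26 ≡ 21; y = λ·(14 - 21) - 14 ≡ 20. → (21, 20)
4P: (21, 20) + (12, 6). λ = (6 - 20)/(12 - 21) ≡ 17/22 mod 31. 22⁻¹ ≡ 24 (mod 31), so λ ≡ 5.
  x = λ² - 21 - 12 = 25 - 33 ≡ 23; y = λ·(21 - 23) - 20 ≡ 1. → (23, 1)
5P: (23, 1) + (12, 6). λ = (6 - 1)/(12 - 23) ≡ 5/20 mod 31. 20⁻¹ ≡ 14 (mod 31), so λ ≡ 8.
  x = λ² - 23 - 12 = 64 - 35 ≡ 29; y = λ·(23 - 29) - 1 ≡ 13. → (29, 13)
6P: (29, 13) + (12, 6). λ = (6 - 13)/(12 - 29) ≡ 24/14 mod 31. 14⁻¹ ≡ 20 (mod 31), so λ ≡ 15.
  x = λ² - 29 - 12 = 225 - 41 ≡ 29; y = λ·(29 - 29) - 13 ≡ 18. → (29, 18)
7P: (29, 18) + (12, 6). λ = (6 - 18)/(12 - 29) ≡ 19/14 mod 31. 14⁻¹ ≡ 20 (mod 31), so λ ≡ 8.
  x = λ² - 29 - 12 = 64 - 41 ≡ 23; y = λ·(29 - 23) - 18 ≡ 30. → (23, 30)
8P: (23, 30) + (12, 6). λ = (6 - 30)/(12 - 23) ≡ 7/20 mod 31. 20⁻¹ ≡ 14 (mod 31), so λ ≡ 5.
  x = λ² - 23 - 12 = 25 - 35 ≡ 21; y = λ·(23 - 21) - 30 ≡ 11. → (21, 11)
9P: (21, 11) + (12, 6). λ = (6 - 11)/(12 - 21) ≡ 26/22 mod 31. 22⁻¹ ≡ 24 (mod 31) since 22·24 = 528 ≡ 1, so λ ≡ 4.
  x = λ² - 21 - 12 = 16 - 33 ≡ 14; y = λ·(21 - 14) - 11 ≡ 17. → (14, 17)
10P: (14, 17) + (12, 6). λ = (6 - 17)/(12 - 14) ≡ 20/29 mod 31. 29⁻¹ ≡ 15 (mod 31), so λ ≡ 21.
  x = λ² - 14 - 12 = 441 - 26 ≡ 12; y = λ·(14 - 12) - 17 ≡ 25. → (12, 25)
11P: (12, 25) + (12, 6): same x and y₁ ≡ -y₂, so the sum is the point at infinity.
11P = the point at infinity, so the order is 11.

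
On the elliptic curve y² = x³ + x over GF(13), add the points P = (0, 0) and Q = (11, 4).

(0, 0) + (11, 4). λ = (4 - 0)/(11 - 0) ≡ 4/11 mod 13. 11⁻¹ ≡ 6 (mod 13), so λ ≡ 11.
  x = λ² - 0 - 11 = 121 - 11 ≡ 6; y = λ·(0 - 6) - 0 ≡ 12. → (6, 12)

(6, 12)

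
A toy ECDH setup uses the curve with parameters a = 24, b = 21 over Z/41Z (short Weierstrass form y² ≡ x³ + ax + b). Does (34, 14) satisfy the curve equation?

no

y² = 14² ≡ 32; x³ + 24x + 21 = 40141 ≡ 2 (mod 41). 32 ≠ 2.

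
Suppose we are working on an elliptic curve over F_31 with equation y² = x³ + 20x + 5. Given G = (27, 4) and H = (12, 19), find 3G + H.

First 3G:
Repeated addition: build up to 3G.
2G: tangent at (27, 4): λ = (3·27² + 20)/(2·4) ≡ 6/8. 8⁻¹ ≡ 4 (mod 31), so λ ≡ 6·4 ≡ 24.
  x = λ² - 27 - 27 = 576 - 54 ≡ 26; y = λ·(27 - 26) - 4 ≡ 20. → (26, 20)
3G: (26, 20) + (27, 4). λ = (4 - 20)/(27 - 26) ≡ 15/1 mod 31. 1⁻¹ ≡ 1 (mod 31) since 1·1 = 1 ≡ 1, so λ ≡ 15.
  x = λ² - 26 - 27 = 225 - 53 ≡ 17; y = λ·(26 - 17) - 20 ≡ 22. → (17, 22)
3G = (17, 22).
Finally 3G + H:
(17, 22) + (12, 19). λ = (19 - 22)/(12 - 17) ≡ 28/26 mod 31. 26⁻¹ ≡ 6 (mod 31), so λ ≡ 13.
  x = λ² - 17 - 12 = 169 - 29 ≡ 16; y = λ·(17 - 16) - 22 ≡ 22. → (16, 22)

(16, 22)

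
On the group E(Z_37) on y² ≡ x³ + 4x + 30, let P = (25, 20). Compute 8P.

Double-and-add on 8 = (1000)₂. Start with P = (25, 20) for the leading 1-bit.
double: tangent at (25, 20): λ = (3·25² + 4)/(2·20) ≡ 29/3. 3⁻¹ ≡ 25 (mod 37), so λ ≡ 29·25 ≡ 22.
  x = λ² - 25 - 25 = 484 - 50 ≡ 27; y = λ·(25 - 27) - 20 ≡ 10. → (27, 10)
double: tangent at (27, 10): λ = (3·27² + 4)/(2·10) ≡ 8/20. 20⁻¹ ≡ 13 (mod 37) since 20·13 = 260 ≡ 1, so λ ≡ 8·13 ≡ 30.
  x = λ² - 27 - 27 = 900 - 54 ≡ 32; y = λ·(27 - 32) - 10 ≡ 25. → (32, 25)
double: tangent at (32, 25): λ = (3·32² + 4)/(2·25) ≡ 5/13. 13⁻¹ ≡ 20 (mod 37), so λ ≡ 5·20 ≡ 26.
  x = λ² - 32 - 32 = 676 - 64 ≡ 20; y = λ·(32 - 20) - 25 ≡ 28. → (20, 28)

(20, 28)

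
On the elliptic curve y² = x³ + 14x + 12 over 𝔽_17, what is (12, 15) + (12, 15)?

(11, 1)

tangent at (12, 15): λ = (3·12² + 14)/(2·15) ≡ 4/13. 13⁻¹ ≡ 4 (mod 17) since 13·4 = 52 ≡ 1, so λ ≡ 4·4 ≡ 16.
  x = λ² - 12 - 12 = 256 - 24 ≡ 11; y = λ·(12 - 11) - 15 ≡ 1. → (11, 1)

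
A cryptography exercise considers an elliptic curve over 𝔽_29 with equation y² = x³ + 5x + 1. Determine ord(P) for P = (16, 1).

2P: tangent at (16, 1): λ = (3·16² + 5)/(2·1) ≡ 19/2. 2⁻¹ ≡ 15 (mod 29) since 2·15 = 30 ≡ 1, so λ ≡ 19·15 ≡ 24.
  x = λ² - 16 - 16 = 576 - 32 ≡ 22; y = λ·(16 - 22) - 1 ≡ 0. → (22, 0)
3P: (22, 0) + (16, 1). λ = (1 - 0)/(16 - 22) ≡ 1/23 mod 29. 23⁻¹ ≡ 24 (mod 29) since 23·24 = 552 ≡ 1, so λ ≡ 24.
  x = λ² - 22 - 16 = 576 - 38 ≡ 16; y = λ·(22 - 16) - 0 ≡ 28. → (16, 28)
4P: (16, 28) + (16, 1): same x and y₁ ≡ -y₂, so the sum is the point at infinity.
4P = the point at infinity, so the order is 4.

4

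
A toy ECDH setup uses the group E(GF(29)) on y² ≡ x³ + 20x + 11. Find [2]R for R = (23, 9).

tangent at (23, 9): λ = (3·23² + 20)/(2·9) ≡ 12/18. 18⁻¹ ≡ 21 (mod 29) since 18·21 = 378 ≡ 1, so λ ≡ 12·21 ≡ 20.
  x = λ² - 23 - 23 = 400 - 46 ≡ 6; y = λ·(23 - 6) - 9 ≡ 12. → (6, 12)

(6, 12)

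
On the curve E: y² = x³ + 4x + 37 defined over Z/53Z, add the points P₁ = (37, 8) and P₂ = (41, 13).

(37, 8) + (41, 13). λ = (13 - 8)/(41 - 37) ≡ 5/4 mod 53. 4⁻¹ ≡ 40 (mod 53), so λ ≡ 41.
  x = λ² - 37 - 41 = 1681 - 78 ≡ 13; y = λ·(37 - 13) - 8 ≡ 22. → (13, 22)

(13, 22)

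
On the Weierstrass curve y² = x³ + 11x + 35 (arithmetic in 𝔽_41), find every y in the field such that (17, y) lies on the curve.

x³ + 11x + 35 = 5135 ≡ 10 (mod 41).
Square roots of 10 mod 41: 16 and 25 (since 16² = 256 ≡ 10).

16, 25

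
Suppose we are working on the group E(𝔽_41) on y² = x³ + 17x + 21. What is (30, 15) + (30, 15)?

tangent at (30, 15): λ = (3·30² + 17)/(2·15) ≡ 11/30. 30⁻¹ ≡ 26 (mod 41) since 30·26 = 780 ≡ 1, so λ ≡ 11·26 ≡ 40.
  x = λ² - 30 - 30 = 1600 - 60 ≡ 23; y = λ·(30 - 23) - 15 ≡ 19. → (23, 19)

(23, 19)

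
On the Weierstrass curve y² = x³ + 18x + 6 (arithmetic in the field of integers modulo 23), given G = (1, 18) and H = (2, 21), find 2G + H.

First 2G:
Repeated addition: build up to 2G.
2G: tangent at (1, 18): λ = (3·1² + 18)/(2·18) ≡ 21/13. 13⁻¹ ≡ 16 (mod 23) since 13·16 = 208 ≡ 1, so λ ≡ 21·16 ≡ 14.
  x = λ² - 1 - 1 = 196 - 2 ≡ 10; y = λ·(1 - 10) - 18 ≡ 17. → (10, 17)
2G = (10, 17).
Finally 2G + H:
(10, 17) + (2, 21). λ = (21 - 17)/(2 - 10) ≡ 4/15 mod 23. 15⁻¹ ≡ 20 (mod 23), so λ ≡ 11.
  x = λ² - 10 - 2 = 121 - 12 ≡ 17; y = λ·(10 - 17) - 17 ≡ 21. → (17, 21)

(17, 21)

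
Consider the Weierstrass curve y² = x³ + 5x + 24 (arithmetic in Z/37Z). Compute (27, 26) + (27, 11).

O

The two points share x = 27 and their y-coordinates satisfy 26 + 11 ≡ 0 (mod 37), so they are inverses. Their sum is O.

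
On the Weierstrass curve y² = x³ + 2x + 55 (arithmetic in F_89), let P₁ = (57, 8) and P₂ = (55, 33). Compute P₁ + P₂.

(22, 44)

(57, 8) + (55, 33). λ = (33 - 8)/(55 - 57) ≡ 25/87 mod 89. 87⁻¹ ≡ 44 (mod 89) since 87·44 = 3828 ≡ 1, so λ ≡ 32.
  x = λ² - 57 - 55 = 1024 - 112 ≡ 22; y = λ·(57 - 22) - 8 ≡ 44. → (22, 44)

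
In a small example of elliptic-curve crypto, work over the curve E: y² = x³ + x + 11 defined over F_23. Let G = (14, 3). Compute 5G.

Repeated addition: build up to 5G.
2G: tangent at (14, 3): λ = (3·14² + 1)/(2·3) ≡ 14/6. 6⁻¹ ≡ 4 (mod 23), so λ ≡ 14·4 ≡ 10.
  x = λ² - 14 - 14 = 100 - 28 ≡ 3; y = λ·(14 - 3) - 3 ≡ 15. → (3, 15)
3G: (3, 15) + (14, 3). λ = (3 - 15)/(14 - 3) ≡ 11/11 mod 23. 11⁻¹ ≡ 21 (mod 23), so λ ≡ 1.
  x = λ² - 3 - 14 = 1 - 17 ≡ 7; y = λ·(3 - 7) - 15 ≡ 4. → (7, 4)
4G: (7, 4) + (14, 3). λ = (3 - 4)/(14 - 7) ≡ 22/7 mod 23. 7⁻¹ ≡ 10 (mod 23) since 7·10 = 70 ≡ 1, so λ ≡ 13.
  x = λ² - 7 - 14 = 169 - 21 ≡ 10; y = λ·(7 - 10) - 4 ≡ 3. → (10, 3)
5G: (10, 3) + (14, 3). λ = (3 - 3)/(14 - 10) ≡ 0/4 mod 23. 4⁻¹ ≡ 6 (mod 23), so λ ≡ 0.
  x = λ² - 10 - 14 = 0 - 24 ≡ 22; y = λ·(10 - 22) - 3 ≡ 20. → (22, 20)

(22, 20)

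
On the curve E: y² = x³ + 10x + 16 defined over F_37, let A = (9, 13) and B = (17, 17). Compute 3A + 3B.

First 3A:
Repeated addition: build up to 3A.
2A: tangent at (9, 13): λ = (3·9² + 10)/(2·13) ≡ 31/26. 26⁻¹ ≡ 10 (mod 37), so λ ≡ 31·10 ≡ 14.
  x = λ² - 9 - 9 = 196 - 18 ≡ 30; y = λ·(9 - 30) - 13 ≡ 26. → (30, 26)
3A: (30, 26) + (9, 13). λ = (13 - 26)/(9 - 30) ≡ 24/16 mod 37. 16⁻¹ ≡ 7 (mod 37), so λ ≡ 20.
  x = λ² - 30 - 9 = 400 - 39 ≡ 28; y = λ·(30 - 28) - 26 ≡ 14. → (28, 14)
3A = (28, 14).
Next 3B:
Repeated addition: build up to 3B.
2B: tangent at (17, 17): λ = (3·17² + 10)/(2·17) ≡ 26/34. 34⁻¹ ≡ 12 (mod 37), so λ ≡ 26·12 ≡ 16.
  x = λ² - 17 - 17 = 256 - 34 ≡ 0; y = λ·(17 - 0) - 17 ≡ 33. → (0, 33)
3B: (0, 33) + (17, 17). λ = (17 - 33)/(17 - 0) ≡ 21/17 mod 37. 17⁻¹ ≡ 24 (mod 37), so λ ≡ 23.
  x = λ² - 0 - 17 = 529 - 17 ≡ 31; y = λ·(0 - 31) - 33 ≡ 31. → (31, 31)
3B = (31, 31).
Finally 3A + 3B:
(28, 14) + (31, 31). λ = (31 - 14)/(31 - 28) ≡ 17/3 mod 37. 3⁻¹ ≡ 25 (mod 37), so λ ≡ 18.
  x = λ² - 28 - 31 = 324 - 59 ≡ 6; y = λ·(28 - 6) - 14 ≡ 12. → (6, 12)

(6, 12)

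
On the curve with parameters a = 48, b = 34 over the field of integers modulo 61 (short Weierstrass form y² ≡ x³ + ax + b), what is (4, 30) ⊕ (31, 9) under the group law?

(4, 30) + (31, 9). λ = (9 - 30)/(31 - 4) ≡ 40/27 mod 61. 27⁻¹ ≡ 52 (mod 61) since 27·52 = 1404 ≡ 1, so λ ≡ 6.
  x = λ² - 4 - 31 = 36 - 35 ≡ 1; y = λ·(4 - 1) - 30 ≡ 49. → (1, 49)

(1, 49)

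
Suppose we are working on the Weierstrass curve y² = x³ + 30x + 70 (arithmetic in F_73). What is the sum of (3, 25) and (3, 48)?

The two points share x = 3 and their y-coordinates satisfy 25 + 48 ≡ 0 (mod 73), so they are inverses. Their sum is the point at infinity.

O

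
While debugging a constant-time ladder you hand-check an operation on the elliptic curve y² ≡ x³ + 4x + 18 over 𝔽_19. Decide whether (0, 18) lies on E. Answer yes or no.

no

y² = 18² ≡ 1; x³ + 4x + 18 = 18 ≡ 18 (mod 19). 1 ≠ 18.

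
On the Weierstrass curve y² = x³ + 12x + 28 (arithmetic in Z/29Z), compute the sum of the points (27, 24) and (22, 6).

(15, 25)

(27, 24) + (22, 6). λ = (6 - 24)/(22 - 27) ≡ 11/24 mod 29. 24⁻¹ ≡ 23 (mod 29), so λ ≡ 21.
  x = λ² - 27 - 22 = 441 - 49 ≡ 15; y = λ·(27 - 15) - 24 ≡ 25. → (15, 25)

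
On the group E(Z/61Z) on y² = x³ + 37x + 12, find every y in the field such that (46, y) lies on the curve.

x³ + 37x + 12 = 99050 ≡ 47 (mod 61).
Square roots of 47 mod 61: 13 and 48 (since 13² = 169 ≡ 47).

13, 48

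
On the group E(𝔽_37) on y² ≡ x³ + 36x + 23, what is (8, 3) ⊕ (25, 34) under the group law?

(20, 23)

(8, 3) + (25, 34). λ = (34 - 3)/(25 - 8) ≡ 31/17 mod 37. 17⁻¹ ≡ 24 (mod 37), so λ ≡ 4.
  x = λ² - 8 - 25 = 16 - 33 ≡ 20; y = λ·(8 - 20) - 3 ≡ 23. → (20, 23)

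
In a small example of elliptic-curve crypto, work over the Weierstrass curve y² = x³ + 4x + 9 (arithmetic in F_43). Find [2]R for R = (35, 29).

tangent at (35, 29): λ = (3·35² + 4)/(2·29) ≡ 24/15. 15⁻¹ ≡ 23 (mod 43) since 15·23 = 345 ≡ 1, so λ ≡ 24·23 ≡ 36.
  x = λ² - 35 - 35 = 1296 - 70 ≡ 22; y = λ·(35 - 22) - 29 ≡ 9. → (22, 9)

(22, 9)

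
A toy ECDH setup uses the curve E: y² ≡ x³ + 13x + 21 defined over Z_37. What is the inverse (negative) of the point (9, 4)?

(9, 33)

-(9, 4) = (9, -4 mod 37) = (9, 33).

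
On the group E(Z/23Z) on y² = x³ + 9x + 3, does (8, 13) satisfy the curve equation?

no

y² = 13² ≡ 8; x³ + 9x + 3 = 587 ≡ 12 (mod 23). 8 ≠ 12.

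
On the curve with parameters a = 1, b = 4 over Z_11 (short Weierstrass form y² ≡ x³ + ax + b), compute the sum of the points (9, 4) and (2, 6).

(9, 4) + (2, 6). λ = (6 - 4)/(2 - 9) ≡ 2/4 mod 11. 4⁻¹ ≡ 3 (mod 11), so λ ≡ 6.
  x = λ² - 9 - 2 = 36 - 11 ≡ 3; y = λ·(9 - 3) - 4 ≡ 10. → (3, 10)

(3, 10)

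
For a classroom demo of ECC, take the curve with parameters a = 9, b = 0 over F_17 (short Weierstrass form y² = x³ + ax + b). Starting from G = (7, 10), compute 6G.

(13, 11)

Double-and-add on 6 = (110)₂. Start with G = (7, 10) for the leading 1-bit.
double: tangent at (7, 10): λ = (3·7² + 9)/(2·10) ≡ 3/3. 3⁻¹ ≡ 6 (mod 17) since 3·6 = 18 ≡ 1, so λ ≡ 3·6 ≡ 1.
  x = λ² - 7 - 7 = 1 - 14 ≡ 4; y = λ·(7 - 4) - 10 ≡ 10. → (4, 10)
add G: (4, 10) + (7, 10). λ = (10 - 10)/(7 - 4) ≡ 0/3 mod 17. 3⁻¹ ≡ 6 (mod 17), so λ ≡ 0.
  x = λ² - 4 - 7 = 0 - 11 ≡ 6; y = λ·(4 - 6) - 10 ≡ 7. → (6, 7)
double: tangent at (6, 7): λ = (3·6² + 9)/(2·7) ≡ 15/14. 14⁻¹ ≡ 11 (mod 17), so λ ≡ 15·11 ≡ 12.
  x = λ² - 6 - 6 = 144 - 12 ≡ 13; y = λ·(6 - 13) - 7 ≡ 11. → (13, 11)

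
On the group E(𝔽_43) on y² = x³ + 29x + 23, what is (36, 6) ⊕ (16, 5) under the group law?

(36, 6) + (16, 5). λ = (5 - 6)/(16 - 36) ≡ 42/23 mod 43. 23⁻¹ ≡ 15 (mod 43), so λ ≡ 28.
  x = λ² - 36 - 16 = 784 - 52 ≡ 1; y = λ·(36 - 1) - 6 ≡ 28. → (1, 28)

(1, 28)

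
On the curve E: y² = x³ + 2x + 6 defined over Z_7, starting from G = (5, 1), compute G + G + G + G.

Repeated addition: build up to 4G.
2G: tangent at (5, 1): λ = (3·5² + 2)/(2·1) ≡ 0/2. 2⁻¹ ≡ 4 (mod 7), so λ ≡ 0·4 ≡ 0.
  x = λ² - 5 - 5 = 0 - 10 ≡ 4; y = λ·(5 - 4) - 1 ≡ 6. → (4, 6)
3G: (4, 6) + (5, 1). λ = (1 - 6)/(5 - 4) ≡ 2/1 mod 7. 1⁻¹ ≡ 1 (mod 7), so λ ≡ 2.
  x = λ² - 4 - 5 = 4 - 9 ≡ 2; y = λ·(4 - 2) - 6 ≡ 5. → (2, 5)
4G: (2, 5) + (5, 1). λ = (1 - 5)/(5 - 2) ≡ 3/3 mod 7. 3⁻¹ ≡ 5 (mod 7), so λ ≡ 1.
  x = λ² - 2 - 5 = 1 - 7 ≡ 1; y = λ·(2 - 1) - 5 ≡ 3. → (1, 3)

(1, 3)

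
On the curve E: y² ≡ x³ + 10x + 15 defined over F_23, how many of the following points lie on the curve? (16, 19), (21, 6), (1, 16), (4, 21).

(16, 19): 19² ≡ 16, rhs ≡ 16 → on.
(21, 6): 6² ≡ 13, rhs ≡ 10 → off.
(1, 16): 16² ≡ 3, rhs ≡ 3 → on.
(4, 21): 21² ≡ 4, rhs ≡ 4 → on.

3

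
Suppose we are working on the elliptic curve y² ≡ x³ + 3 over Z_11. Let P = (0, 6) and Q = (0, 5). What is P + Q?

The two points share x = 0 and their y-coordinates satisfy 6 + 5 ≡ 0 (mod 11), so they are inverses. Their sum is 𝒪.

O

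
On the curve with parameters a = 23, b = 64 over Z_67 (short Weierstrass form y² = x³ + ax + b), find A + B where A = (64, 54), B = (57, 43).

(10, 50)

(64, 54) + (57, 43). λ = (43 - 54)/(57 - 64) ≡ 56/60 mod 67. 60⁻¹ ≡ 19 (mod 67) since 60·19 = 1140 ≡ 1, so λ ≡ 59.
  x = λ² - 64 - 57 = 3481 - 121 ≡ 10; y = λ·(64 - 10) - 54 ≡ 50. → (10, 50)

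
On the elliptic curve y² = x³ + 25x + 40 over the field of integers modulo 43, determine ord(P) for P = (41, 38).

12

2P: tangent at (41, 38): λ = (3·41² + 25)/(2·38) ≡ 37/33. 33⁻¹ ≡ 30 (mod 43) since 33·30 = 990 ≡ 1, so λ ≡ 37·30 ≡ 35.
  x = λ² - 41 - 41 = 1225 - 82 ≡ 25; y = λ·(41 - 25) - 38 ≡ 6. → (25, 6)
3P: (25, 6) + (41, 38). λ = (38 - 6)/(41 - 25) ≡ 32/16 mod 43. 16⁻¹ ≡ 35 (mod 43) since 16·35 = 560 ≡ 1, so λ ≡ 2.
  x = λ² - 25 - 41 = 4 - 66 ≡ 24; y = λ·(25 - 24) - 6 ≡ 39. → (24, 39)
4P: (24, 39) + (41, 38). λ = (38 - 39)/(41 - 24) ≡ 42/17 mod 43. 17⁻¹ ≡ 38 (mod 43) since 17·38 = 646 ≡ 1, so λ ≡ 5.
  x = λ² - 24 - 41 = 25 - 65 ≡ 3; y = λ·(24 - 3) - 39 ≡ 23. → (3, 23)
5P: (3, 23) + (41, 38). λ = (38 - 23)/(41 - 3) ≡ 15/38 mod 43. 38⁻¹ ≡ 17 (mod 43), so λ ≡ 40.
  x = λ² - 3 - 41 = 1600 - 44 ≡ 8; y = λ·(3 - 8) - 23 ≡ 35. → (8, 35)
6P: (8, 35) + (41, 38). λ = (38 - 35)/(41 - 8) ≡ 3/33 mod 43. 33⁻¹ ≡ 30 (mod 43), so λ ≡ 4.
  x = λ² - 8 - 41 = 16 - 49 ≡ 10; y = λ·(8 - 10) - 35 ≡ 0. → (10, 0)
7P: (10, 0) + (41, 38). λ = (38 - 0)/(41 - 10) ≡ 38/31 mod 43. 31⁻¹ ≡ 25 (mod 43), so λ ≡ 4.
  x = λ² - 10 - 41 = 16 - 51 ≡ 8; y = λ·(10 - 8) - 0 ≡ 8. → (8, 8)
8P: (8, 8) + (41, 38). λ = (38 - 8)/(41 - 8) ≡ 30/33 mod 43. 33⁻¹ ≡ 30 (mod 43), so λ ≡ 40.
  x = λ² - 8 - 41 = 1600 - 49 ≡ 3; y = λ·(8 - 3) - 8 ≡ 20. → (3, 20)
9P: (3, 20) + (41, 38). λ = (38 - 20)/(41 - 3) ≡ 18/38 mod 43. 38⁻¹ ≡ 17 (mod 43), so λ ≡ 5.
  x = λ² - 3 - 41 = 25 - 44 ≡ 24; y = λ·(3 - 24) - 20 ≡ 4. → (24, 4)
10P: (24, 4) + (41, 38). λ = (38 - 4)/(41 - 24) ≡ 34/17 mod 43. 17⁻¹ ≡ 38 (mod 43) since 17·38 = 646 ≡ 1, so λ ≡ 2.
  x = λ² - 24 - 41 = 4 - 65 ≡ 25; y = λ·(24 - 25) - 4 ≡ 37. → (25, 37)
11P: (25, 37) + (41, 38). λ = (38 - 37)/(41 - 25) ≡ 1/16 mod 43. 16⁻¹ ≡ 35 (mod 43) since 16·35 = 560 ≡ 1, so λ ≡ 35.
  x = λ² - 25 - 41 = 1225 - 66 ≡ 41; y = λ·(25 - 41) - 37 ≡ 5. → (41, 5)
12P: (41, 5) + (41, 38): same x and y₁ ≡ -y₂, so the sum is O.
12P = O, so the order is 12.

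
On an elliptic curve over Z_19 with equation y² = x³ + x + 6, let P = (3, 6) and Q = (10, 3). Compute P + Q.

(12, 6)

(3, 6) + (10, 3). λ = (3 - 6)/(10 - 3) ≡ 16/7 mod 19. 7⁻¹ ≡ 11 (mod 19), so λ ≡ 5.
  x = λ² - 3 - 10 = 25 - 13 ≡ 12; y = λ·(3 - 12) - 6 ≡ 6. → (12, 6)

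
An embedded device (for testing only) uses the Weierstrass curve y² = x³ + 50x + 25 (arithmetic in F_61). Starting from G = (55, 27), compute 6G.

Double-and-add on 6 = (110)₂. Start with G = (55, 27) for the leading 1-bit.
double: tangent at (55, 27): λ = (3·55² + 50)/(2·27) ≡ 36/54. 54⁻¹ ≡ 26 (mod 61) since 54·26 = 1404 ≡ 1, so λ ≡ 36·26 ≡ 21.
  x = λ² - 55 - 55 = 441 - 110 ≡ 26; y = λ·(55 - 26) - 27 ≡ 33. → (26, 33)
add G: (26, 33) + (55, 27). λ = (27 - 33)/(55 - 26) ≡ 55/29 mod 61. 29⁻¹ ≡ 40 (mod 61), so λ ≡ 4.
  x = λ² - 26 - 55 = 16 - 81 ≡ 57; y = λ·(26 - 57) - 33 ≡ 26. → (57, 26)
double: tangent at (57, 26): λ = (3·57² + 50)/(2·26) ≡ 37/52. 52⁻¹ ≡ 27 (mod 61), so λ ≡ 37·27 ≡ 23.
  x = λ² - 57 - 57 = 529 - 114 ≡ 49; y = λ·(57 - 49) - 26 ≡ 36. → (49, 36)

(49, 36)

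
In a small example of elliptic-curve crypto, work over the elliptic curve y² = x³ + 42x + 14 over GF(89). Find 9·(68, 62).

Write Q = (68, 62).
Double-and-add on 9 = (1001)₂. Start with Q = (68, 62) for the leading 1-bit.
double: tangent at (68, 62): λ = (3·68² + 42)/(2·62) ≡ 30/35. 35⁻¹ ≡ 28 (mod 89), so λ ≡ 30·28 ≡ 39.
  x = λ² - 68 - 68 = 1521 - 136 ≡ 50; y = λ·(68 - 50) - 62 ≡ 17. → (50, 17)
double: tangent at (50, 17): λ = (3·50² + 42)/(2·17) ≡ 66/34. 34⁻¹ ≡ 55 (mod 89), so λ ≡ 66·55 ≡ 70.
  x = λ² - 50 - 50 = 4900 - 100 ≡ 83; y = λ·(50 - 83) - 17 ≡ 76. → (83, 76)
double: tangent at (83, 76): λ = (3·83² + 42)/(2·76) ≡ 61/63. 63⁻¹ ≡ 65 (mod 89), so λ ≡ 61·65 ≡ 49.
  x = λ² - 83 - 83 = 2401 - 166 ≡ 10; y = λ·(83 - 10) - 76 ≡ 30. → (10, 30)
add Q: (10, 30) + (68, 62). λ = (62 - 30)/(68 - 10) ≡ 32/58 mod 89. 58⁻¹ ≡ 66 (mod 89), so λ ≡ 65.
  x = λ² - 10 - 68 = 4225 - 78 ≡ 53; y = λ·(10 - 53) - 30 ≡ 23. → (53, 23)

(53, 23)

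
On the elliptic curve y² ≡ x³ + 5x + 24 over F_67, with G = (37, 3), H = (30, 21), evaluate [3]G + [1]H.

(64, 7)

First 3G:
Repeated addition: build up to 3G.
2G: tangent at (37, 3): λ = (3·37² + 5)/(2·3) ≡ 25/6. 6⁻¹ ≡ 56 (mod 67) since 6·56 = 336 ≡ 1, so λ ≡ 25·56 ≡ 60.
  x = λ² - 37 - 37 = 3600 - 74 ≡ 42; y = λ·(37 - 42) - 3 ≡ 32. → (42, 32)
3G: (42, 32) + (37, 3). λ = (3 - 32)/(37 - 42) ≡ 38/62 mod 67. 62⁻¹ ≡ 40 (mod 67), so λ ≡ 46.
  x = λ² - 42 - 37 = 2116 - 79 ≡ 27; y = λ·(42 - 27) - 32 ≡ 55. → (27, 55)
3G = (27, 55).
Finally 3G + H:
(27, 55) + (30, 21). λ = (21 - 55)/(30 - 27) ≡ 33/3 mod 67. 3⁻¹ ≡ 45 (mod 67), so λ ≡ 11.
  x = λ² - 27 - 30 = 121 - 57 ≡ 64; y = λ·(27 - 64) - 55 ≡ 7. → (64, 7)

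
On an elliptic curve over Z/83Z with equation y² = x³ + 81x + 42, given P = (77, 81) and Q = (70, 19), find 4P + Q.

First 4P:
Double-and-add on 4 = (100)₂. Start with P = (77, 81) for the leading 1-bit.
double: tangent at (77, 81): λ = (3·77² + 81)/(2·81) ≡ 23/79. 79⁻¹ ≡ 62 (mod 83), so λ ≡ 23·62 ≡ 15.
  x = λ² - 77 - 77 = 225 - 154 ≡ 71; y = λ·(77 - 71) - 81 ≡ 9. → (71, 9)
double: tangent at (71, 9): λ = (3·71² + 81)/(2·9) ≡ 15/18. 18⁻¹ ≡ 60 (mod 83), so λ ≡ 15·60 ≡ 70.
  x = λ² - 71 - 71 = 4900 - 142 ≡ 27; y = λ·(71 - 27) - 9 ≡ 0. → (27, 0)
4P = (27, 0).
Finally 4P + Q:
(27, 0) + (70, 19). λ = (19 - 0)/(70 - 27) ≡ 19/43 mod 83. 43⁻¹ ≡ 56 (mod 83), so λ ≡ 68.
  x = λ² - 27 - 70 = 4624 - 97 ≡ 45; y = λ·(27 - 45) - 0 ≡ 21. → (45, 21)

(45, 21)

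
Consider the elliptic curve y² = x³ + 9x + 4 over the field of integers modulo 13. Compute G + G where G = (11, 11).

(8, 9)

tangent at (11, 11): λ = (3·11² + 9)/(2·11) ≡ 8/9. 9⁻¹ ≡ 3 (mod 13) since 9·3 = 27 ≡ 1, so λ ≡ 8·3 ≡ 11.
  x = λ² - 11 - 11 = 121 - 22 ≡ 8; y = λ·(11 - 8) - 11 ≡ 9. → (8, 9)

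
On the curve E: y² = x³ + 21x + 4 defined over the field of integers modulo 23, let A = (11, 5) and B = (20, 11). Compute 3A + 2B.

O

First 3A:
Repeated addition: build up to 3A.
2A: tangent at (11, 5): λ = (3·11² + 21)/(2·5) ≡ 16/10. 10⁻¹ ≡ 7 (mod 23) since 10·7 = 70 ≡ 1, so λ ≡ 16·7 ≡ 20.
  x = λ² - 11 - 11 = 400 - 22 ≡ 10; y = λ·(11 - 10) - 5 ≡ 15. → (10, 15)
3A: (10, 15) + (11, 5). λ = (5 - 15)/(11 - 10) ≡ 13/1 mod 23. 1⁻¹ ≡ 1 (mod 23), so λ ≡ 13.
  x = λ² - 10 - 11 = 169 - 21 ≡ 10; y = λ·(10 - 10) - 15 ≡ 8. → (10, 8)
3A = (10, 8).
Next 2B:
Repeated addition: build up to 2B.
2B: tangent at (20, 11): λ = (3·20² + 21)/(2·11) ≡ 2/22. 22⁻¹ ≡ 22 (mod 23), so λ ≡ 2·22 ≡ 21.
  x = λ² - 20 - 20 = 441 - 40 ≡ 10; y = λ·(20 - 10) - 11 ≡ 15. → (10, 15)
2B = (10, 15).
Finally 3A + 2B:
(10, 8) + (10, 15): same x and y₁ ≡ -y₂, so the sum is ∞.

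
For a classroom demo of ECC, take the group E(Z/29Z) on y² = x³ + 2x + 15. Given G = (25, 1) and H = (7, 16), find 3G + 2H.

First 3G:
Repeated addition: build up to 3G.
2G: tangent at (25, 1): λ = (3·25² + 2)/(2·1) ≡ 21/2. 2⁻¹ ≡ 15 (mod 29), so λ ≡ 21·15 ≡ 25.
  x = λ² - 25 - 25 = 625 - 50 ≡ 24; y = λ·(25 - 24) - 1 ≡ 24. → (24, 24)
3G: (24, 24) + (25, 1). λ = (1 - 24)/(25 - 24) ≡ 6/1 mod 29. 1⁻¹ ≡ 1 (mod 29), so λ ≡ 6.
  x = λ² - 24 - 25 = 36 - 49 ≡ 16; y = λ·(24 - 16) - 24 ≡ 24. → (16, 24)
3G = (16, 24).
Next 2H:
Repeated addition: build up to 2H.
2H: tangent at (7, 16): λ = (3·7² + 2)/(2·16) ≡ 4/3. 3⁻¹ ≡ 10 (mod 29), so λ ≡ 4·10 ≡ 11.
  x = λ² - 7 - 7 = 121 - 14 ≡ 20; y = λ·(7 - 20) - 16 ≡ 15. → (20, 15)
2H = (20, 15).
Finally 3G + 2H:
(16, 24) + (20, 15). λ = (15 - 24)/(20 - 16) ≡ 20/4 mod 29. 4⁻¹ ≡ 22 (mod 29), so λ ≡ 5.
  x = λ² - 16 - 20 = 25 - 36 ≡ 18; y = λ·(16 - 18) - 24 ≡ 24. → (18, 24)

(18, 24)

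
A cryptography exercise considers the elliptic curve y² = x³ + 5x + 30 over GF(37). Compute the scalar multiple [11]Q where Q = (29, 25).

(27, 4)

Repeated addition: build up to 11Q.
2Q: tangent at (29, 25): λ = (3·29² + 5)/(2·25) ≡ 12/13. 13⁻¹ ≡ 20 (mod 37), so λ ≡ 12·20 ≡ 18.
  x = λ² - 29 - 29 = 324 - 58 ≡ 7; y = λ·(29 - 7) - 25 ≡ 1. → (7, 1)
3Q: (7, 1) + (29, 25). λ = (25 - 1)/(29 - 7) ≡ 24/22 mod 37. 22⁻¹ ≡ 32 (mod 37) since 22·32 = 704 ≡ 1, so λ ≡ 28.
  x = λ² - 7 - 29 = 784 - 36 ≡ 8; y = λ·(7 - 8) - 1 ≡ 8. → (8, 8)
4Q: (8, 8) + (29, 25). λ = (25 - 8)/(29 - 8) ≡ 17/21 mod 37. 21⁻¹ ≡ 30 (mod 37) since 21·30 = 630 ≡ 1, so λ ≡ 29.
  x = λ² - 8 - 29 = 841 - 37 ≡ 27; y = λ·(8 - 27) - 8 ≡ 33. → (27, 33)
5Q: (27, 33) + (29, 25). λ = (25 - 33)/(29 - 27) ≡ 29/2 mod 37. 2⁻¹ ≡ 19 (mod 37), so λ ≡ 33.
  x = λ² - 27 - 29 = 1089 - 56 ≡ 34; y = λ·(27 - 34) - 33 ≡ 32. → (34, 32)
6Q: (34, 32) + (29, 25). λ = (25 - 32)/(29 - 34) ≡ 30/32 mod 37. 32⁻¹ ≡ 22 (mod 37), so λ ≡ 31.
  x = λ² - 34 - 29 = 961 - 63 ≡ 10; y = λ·(34 - 10) - 32 ≡ 9. → (10, 9)
7Q: (10, 9) + (29, 25). λ = (25 - 9)/(29 - 10) ≡ 16/19 mod 37. 19⁻¹ ≡ 2 (mod 37), so λ ≡ 32.
  x = λ² - 10 - 29 = 1024 - 39 ≡ 23; y = λ·(10 - 23) - 9 ≡ 19. → (23, 19)
8Q: (23, 19) + (29, 25). λ = (25 - 19)/(29 - 23) ≡ 6/6 mod 37. 6⁻¹ ≡ 31 (mod 37) since 6·31 = 186 ≡ 1, so λ ≡ 1.
  x = λ² - 23 - 29 = 1 - 52 ≡ 23; y = λ·(23 - 23) - 19 ≡ 18. → (23, 18)
9Q: (23, 18) + (29, 25). λ = (25 - 18)/(29 - 23) ≡ 7/6 mod 37. 6⁻¹ ≡ 31 (mod 37) since 6·31 = 186 ≡ 1, so λ ≡ 32.
  x = λ² - 23 - 29 = 1024 - 52 ≡ 10; y = λ·(23 - 10) - 18 ≡ 28. → (10, 28)
10Q: (10, 28) + (29, 25). λ = (25 - 28)/(29 - 10) ≡ 34/19 mod 37. 19⁻¹ ≡ 2 (mod 37), so λ ≡ 31.
  x = λ² - 10 - 29 = 961 - 39 ≡ 34; y = λ·(10 - 34) - 28 ≡ 5. → (34, 5)
11Q: (34, 5) + (29, 25). λ = (25 - 5)/(29 - 34) ≡ 20/32 mod 37. 32⁻¹ ≡ 22 (mod 37), so λ ≡ 33.
  x = λ² - 34 - 29 = 1089 - 63 ≡ 27; y = λ·(34 - 27) - 5 ≡ 4. → (27, 4)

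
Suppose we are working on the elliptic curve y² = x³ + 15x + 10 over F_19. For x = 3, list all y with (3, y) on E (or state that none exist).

x³ + 15x + 10 = 82 ≡ 6 (mod 19).
Square roots of 6 mod 19: 5 and 14 (since 5² = 25 ≡ 6).

5, 14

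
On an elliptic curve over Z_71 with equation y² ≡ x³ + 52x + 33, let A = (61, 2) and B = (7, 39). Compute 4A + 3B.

First 4A:
Double-and-add on 4 = (100)₂. Start with A = (61, 2) for the leading 1-bit.
double: tangent at (61, 2): λ = (3·61² + 52)/(2·2) ≡ 68/4. 4⁻¹ ≡ 18 (mod 71), so λ ≡ 68·18 ≡ 17.
  x = λ² - 61 - 61 = 289 - 122 ≡ 25; y = λ·(61 - 25) - 2 ≡ 42. → (25, 42)
double: tangent at (25, 42): λ = (3·25² + 52)/(2·42) ≡ 10/13. 13⁻¹ ≡ 11 (mod 71) since 13·11 = 143 ≡ 1, so λ ≡ 10·11 ≡ 39.
  x = λ² - 25 - 25 = 1521 - 50 ≡ 51; y = λ·(25 - 51) - 42 ≡ 9. → (51, 9)
4A = (51, 9).
Next 3B:
Repeated addition: build up to 3B.
2B: tangent at (7, 39): λ = (3·7² + 52)/(2·39) ≡ 57/7. 7⁻¹ ≡ 61 (mod 71), so λ ≡ 57·61 ≡ 69.
  x = λ² - 7 - 7 = 4761 - 14 ≡ 61; y = λ·(7 - 61) - 39 ≡ 69. → (61, 69)
3B: (61, 69) + (7, 39). λ = (39 - 69)/(7 - 61) ≡ 41/17 mod 71. 17⁻¹ ≡ 46 (mod 71), so λ ≡ 40.
  x = λ² - 61 - 7 = 1600 - 68 ≡ 41; y = λ·(61 - 41) - 69 ≡ 21. → (41, 21)
3B = (41, 21).
Finally 4A + 3B:
(51, 9) + (41, 21). λ = (21 - 9)/(41 - 51) ≡ 12/61 mod 71. 61⁻¹ ≡ 7 (mod 71), so λ ≡ 13.
  x = λ² - 51 - 41 = 169 - 92 ≡ 6; y = λ·(51 - 6) - 9 ≡ 8. → (6, 8)

(6, 8)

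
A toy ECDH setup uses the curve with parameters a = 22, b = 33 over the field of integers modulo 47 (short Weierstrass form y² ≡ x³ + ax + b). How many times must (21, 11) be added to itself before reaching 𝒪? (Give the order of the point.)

5

2P: tangent at (21, 11): λ = (3·21² + 22)/(2·11) ≡ 29/22. 22⁻¹ ≡ 15 (mod 47), so λ ≡ 29·15 ≡ 12.
  x = λ² - 21 - 21 = 144 - 42 ≡ 8; y = λ·(21 - 8) - 11 ≡ 4. → (8, 4)
3P: (8, 4) + (21, 11). λ = (11 - 4)/(21 - 8) ≡ 7/13 mod 47. 13⁻¹ ≡ 29 (mod 47) since 13·29 = 377 ≡ 1, so λ ≡ 15.
  x = λ² - 8 - 21 = 225 - 29 ≡ 8; y = λ·(8 - 8) - 4 ≡ 43. → (8, 43)
4P: (8, 43) + (21, 11). λ = (11 - 43)/(21 - 8) ≡ 15/13 mod 47. 13⁻¹ ≡ 29 (mod 47), so λ ≡ 12.
  x = λ² - 8 - 21 = 144 - 29 ≡ 21; y = λ·(8 - 21) - 43 ≡ 36. → (21, 36)
5P: (21, 36) + (21, 11): same x and y₁ ≡ -y₂, so the sum is 𝒪.
5P = 𝒪, so the order is 5.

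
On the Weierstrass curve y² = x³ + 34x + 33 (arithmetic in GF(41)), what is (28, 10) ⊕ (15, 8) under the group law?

(7, 9)

(28, 10) + (15, 8). λ = (8 - 10)/(15 - 28) ≡ 39/28 mod 41. 28⁻¹ ≡ 22 (mod 41), so λ ≡ 38.
  x = λ² - 28 - 15 = 1444 - 43 ≡ 7; y = λ·(28 - 7) - 10 ≡ 9. → (7, 9)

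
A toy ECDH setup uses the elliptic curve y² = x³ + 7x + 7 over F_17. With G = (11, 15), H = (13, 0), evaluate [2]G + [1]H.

O

First 2G:
Repeated addition: build up to 2G.
2G: tangent at (11, 15): λ = (3·11² + 7)/(2·15) ≡ 13/13. 13⁻¹ ≡ 4 (mod 17), so λ ≡ 13·4 ≡ 1.
  x = λ² - 11 - 11 = 1 - 22 ≡ 13; y = λ·(11 - 13) - 15 ≡ 0. → (13, 0)
2G = (13, 0).
Finally 2G + H:
(13, 0) + (13, 0): same x and y₁ ≡ -y₂, so the sum is O.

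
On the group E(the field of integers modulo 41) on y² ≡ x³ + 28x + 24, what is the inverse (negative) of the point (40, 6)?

(40, 35)

-(40, 6) = (40, -6 mod 41) = (40, 35).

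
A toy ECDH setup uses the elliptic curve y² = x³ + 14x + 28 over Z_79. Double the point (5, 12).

(39, 66)

tangent at (5, 12): λ = (3·5² + 14)/(2·12) ≡ 10/24. 24⁻¹ ≡ 56 (mod 79) since 24·56 = 1344 ≡ 1, so λ ≡ 10·56 ≡ 7.
  x = λ² - 5 - 5 = 49 - 10 ≡ 39; y = λ·(5 - 39) - 12 ≡ 66. → (39, 66)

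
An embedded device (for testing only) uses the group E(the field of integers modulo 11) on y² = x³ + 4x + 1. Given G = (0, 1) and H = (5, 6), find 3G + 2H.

O

First 3G:
Repeated addition: build up to 3G.
2G: tangent at (0, 1): λ = (3·0² + 4)/(2·1) ≡ 4/2. 2⁻¹ ≡ 6 (mod 11), so λ ≡ 4·6 ≡ 2.
  x = λ² - 0 - 0 = 4 - 0 ≡ 4; y = λ·(0 - 4) - 1 ≡ 2. → (4, 2)
3G: (4, 2) + (0, 1). λ = (1 - 2)/(0 - 4) ≡ 10/7 mod 11. 7⁻¹ ≡ 8 (mod 11), so λ ≡ 3.
  x = λ² - 4 - 0 = 9 - 4 ≡ 5; y = λ·(4 - 5) - 2 ≡ 6. → (5, 6)
3G = (5, 6).
Next 2H:
Repeated addition: build up to 2H.
2H: tangent at (5, 6): λ = (3·5² + 4)/(2·6) ≡ 2/1. 1⁻¹ ≡ 1 (mod 11), so λ ≡ 2·1 ≡ 2.
  x = λ² - 5 - 5 = 4 - 10 ≡ 5; y = λ·(5 - 5) - 6 ≡ 5. → (5, 5)
2H = (5, 5).
Finally 3G + 2H:
(5, 6) + (5, 5): same x and y₁ ≡ -y₂, so the sum is the point at infinity.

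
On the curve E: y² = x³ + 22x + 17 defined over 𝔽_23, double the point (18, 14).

(11, 16)

tangent at (18, 14): λ = (3·18² + 22)/(2·14) ≡ 5/5. 5⁻¹ ≡ 14 (mod 23), so λ ≡ 5·14 ≡ 1.
  x = λ² - 18 - 18 = 1 - 36 ≡ 11; y = λ·(18 - 11) - 14 ≡ 16. → (11, 16)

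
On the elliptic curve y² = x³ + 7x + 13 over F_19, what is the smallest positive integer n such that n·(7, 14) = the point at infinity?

2P: tangent at (7, 14): λ = (3·7² + 7)/(2·14) ≡ 2/9. 9⁻¹ ≡ 17 (mod 19), so λ ≡ 2·17 ≡ 15.
  x = λ² - 7 - 7 = 225 - 14 ≡ 2; y = λ·(7 - 2) - 14 ≡ 4. → (2, 4)
3P: (2, 4) + (7, 14). λ = (14 - 4)/(7 - 2) ≡ 10/5 mod 19. 5⁻¹ ≡ 4 (mod 19), so λ ≡ 2.
  x = λ² - 2 - 7 = 4 - 9 ≡ 14; y = λ·(2 - 14) - 4 ≡ 10. → (14, 10)
4P: (14, 10) + (7, 14). λ = (14 - 10)/(7 - 14) ≡ 4/12 mod 19. 12⁻¹ ≡ 8 (mod 19), so λ ≡ 13.
  x = λ² - 14 - 7 = 169 - 21 ≡ 15; y = λ·(14 - 15) - 10 ≡ 15. → (15, 15)
5P: (15, 15) + (7, 14). λ = (14 - 15)/(7 - 15) ≡ 18/11 mod 19. 11⁻¹ ≡ 7 (mod 19), so λ ≡ 12.
  x = λ² - 15 - 7 = 144 - 22 ≡ 8; y = λ·(15 - 8) - 15 ≡ 12. → (8, 12)
6P: (8, 12) + (7, 14). λ = (14 - 12)/(7 - 8) ≡ 2/18 mod 19. 18⁻¹ ≡ 18 (mod 19) since 18·18 = 324 ≡ 1, so λ ≡ 17.
  x = λ² - 8 - 7 = 289 - 15 ≡ 8; y = λ·(8 - 8) - 12 ≡ 7. → (8, 7)
7P: (8, 7) + (7, 14). λ = (14 - 7)/(7 - 8) ≡ 7/18 mod 19. 18⁻¹ ≡ 18 (mod 19), so λ ≡ 12.
  x = λ² - 8 - 7 = 144 - 15 ≡ 15; y = λ·(8 - 15) - 7 ≡ 4. → (15, 4)
8P: (15, 4) + (7, 14). λ = (14 - 4)/(7 - 15) ≡ 10/11 mod 19. 11⁻¹ ≡ 7 (mod 19) since 11·7 = 77 ≡ 1, so λ ≡ 13.
  x = λ² - 15 - 7 = 169 - 22 ≡ 14; y = λ·(15 - 14) - 4 ≡ 9. → (14, 9)
9P: (14, 9) + (7, 14). λ = (14 - 9)/(7 - 14) ≡ 5/12 mod 19. 12⁻¹ ≡ 8 (mod 19), so λ ≡ 2.
  x = λ² - 14 - 7 = 4 - 21 ≡ 2; y = λ·(14 - 2) - 9 ≡ 15. → (2, 15)
10P: (2, 15) + (7, 14). λ = (14 - 15)/(7 - 2) ≡ 18/5 mod 19. 5⁻¹ ≡ 4 (mod 19) since 5·4 = 20 ≡ 1, so λ ≡ 15.
  x = λ² - 2 - 7 = 225 - 9 ≡ 7; y = λ·(2 - 7) - 15 ≡ 5. → (7, 5)
11P: (7, 5) + (7, 14): same x and y₁ ≡ -y₂, so the sum is the point at infinity.
11P = the point at infinity, so the order is 11.

11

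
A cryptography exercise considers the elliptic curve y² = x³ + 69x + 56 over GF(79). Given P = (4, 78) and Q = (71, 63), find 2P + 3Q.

(5, 62)

First 2P:
Repeated addition: build up to 2P.
2P: tangent at (4, 78): λ = (3·4² + 69)/(2·78) ≡ 38/77. 77⁻¹ ≡ 39 (mod 79), so λ ≡ 38·39 ≡ 60.
  x = λ² - 4 - 4 = 3600 - 8 ≡ 37; y = λ·(4 - 37) - 78 ≡ 75. → (37, 75)
2P = (37, 75).
Next 3Q:
Repeated addition: build up to 3Q.
2Q: tangent at (71, 63): λ = (3·71² + 69)/(2·63) ≡ 24/47. 47⁻¹ ≡ 37 (mod 79), so λ ≡ 24·37 ≡ 19.
  x = λ² - 71 - 71 = 361 - 142 ≡ 61; y = λ·(71 - 61) - 63 ≡ 48. → (61, 48)
3Q: (61, 48) + (71, 63). λ = (63 - 48)/(71 - 61) ≡ 15/10 mod 79. 10⁻¹ ≡ 8 (mod 79) since 10·8 = 80 ≡ 1, so λ ≡ 41.
  x = λ² - 61 - 71 = 1681 - 132 ≡ 48; y = λ·(61 - 48) - 48 ≡ 11. → (48, 11)
3Q = (48, 11).
Finally 2P + 3Q:
(37, 75) + (48, 11). λ = (11 - 75)/(48 - 37) ≡ 15/11 mod 79. 11⁻¹ ≡ 36 (mod 79), so λ ≡ 66.
  x = λ² - 37 - 48 = 4356 - 85 ≡ 5; y = λ·(37 - 5) - 75 ≡ 62. → (5, 62)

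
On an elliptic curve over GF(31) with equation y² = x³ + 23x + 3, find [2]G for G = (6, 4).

(28, 0)

tangent at (6, 4): λ = (3·6² + 23)/(2·4) ≡ 7/8. 8⁻¹ ≡ 4 (mod 31), so λ ≡ 7·4 ≡ 28.
  x = λ² - 6 - 6 = 784 - 12 ≡ 28; y = λ·(6 - 28) - 4 ≡ 0. → (28, 0)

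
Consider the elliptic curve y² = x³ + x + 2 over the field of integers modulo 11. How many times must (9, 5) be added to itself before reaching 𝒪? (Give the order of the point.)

2P: tangent at (9, 5): λ = (3·9² + 1)/(2·5) ≡ 2/10. 10⁻¹ ≡ 10 (mod 11) since 10·10 = 100 ≡ 1, so λ ≡ 2·10 ≡ 9.
  x = λ² - 9 - 9 = 81 - 18 ≡ 8; y = λ·(9 - 8) - 5 ≡ 4. → (8, 4)
3P: (8, 4) + (9, 5). λ = (5 - 4)/(9 - 8) ≡ 1/1 mod 11. 1⁻¹ ≡ 1 (mod 11) since 1·1 = 1 ≡ 1, so λ ≡ 1.
  x = λ² - 8 - 9 = 1 - 17 ≡ 6; y = λ·(8 - 6) - 4 ≡ 9. → (6, 9)
4P: (6, 9) + (9, 5). λ = (5 - 9)/(9 - 6) ≡ 7/3 mod 11. 3⁻¹ ≡ 4 (mod 11), so λ ≡ 6.
  x = λ² - 6 - 9 = 36 - 15 ≡ 10; y = λ·(6 - 10) - 9 ≡ 0. → (10, 0)
5P: (10, 0) + (9, 5). λ = (5 - 0)/(9 - 10) ≡ 5/10 mod 11. 10⁻¹ ≡ 10 (mod 11) since 10·10 = 100 ≡ 1, so λ ≡ 6.
  x = λ² - 10 - 9 = 36 - 19 ≡ 6; y = λ·(10 - 6) - 0 ≡ 2. → (6, 2)
6P: (6, 2) + (9, 5). λ = (5 - 2)/(9 - 6) ≡ 3/3 mod 11. 3⁻¹ ≡ 4 (mod 11) since 3·4 = 12 ≡ 1, so λ ≡ 1.
  x = λ² - 6 - 9 = 1 - 15 ≡ 8; y = λ·(6 - 8) - 2 ≡ 7. → (8, 7)
7P: (8, 7) + (9, 5). λ = (5 - 7)/(9 - 8) ≡ 9/1 mod 11. 1⁻¹ ≡ 1 (mod 11), so λ ≡ 9.
  x = λ² - 8 - 9 = 81 - 17 ≡ 9; y = λ·(8 - 9) - 7 ≡ 6. → (9, 6)
8P: (9, 6) + (9, 5): same x and y₁ ≡ -y₂, so the sum is 𝒪.
8P = 𝒪, so the order is 8.

8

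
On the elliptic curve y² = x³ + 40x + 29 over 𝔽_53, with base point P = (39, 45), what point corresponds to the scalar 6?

Double-and-add on 6 = (110)₂. Start with P = (39, 45) for the leading 1-bit.
double: tangent at (39, 45): λ = (3·39² + 40)/(2·45) ≡ 45/37. 37⁻¹ ≡ 43 (mod 53), so λ ≡ 45·43 ≡ 27.
  x = λ² - 39 - 39 = 729 - 78 ≡ 15; y = λ·(39 - 15) - 45 ≡ 20. → (15, 20)
add P: (15, 20) + (39, 45). λ = (45 - 20)/(39 - 15) ≡ 25/24 mod 53. 24⁻¹ ≡ 42 (mod 53) since 24·42 = 1008 ≡ 1, so λ ≡ 43.
  x = λ² - 15 - 39 = 1849 - 54 ≡ 46; y = λ·(15 - 46) - 20 ≡ 25. → (46, 25)
double: tangent at (46, 25): λ = (3·46² + 40)/(2·25) ≡ 28/50. 50⁻¹ ≡ 35 (mod 53), so λ ≡ 28·35 ≡ 26.
  x = λ² - 46 - 46 = 676 - 92 ≡ 1; y = λ·(46 - 1) - 25 ≡ 32. → (1, 32)

(1, 32)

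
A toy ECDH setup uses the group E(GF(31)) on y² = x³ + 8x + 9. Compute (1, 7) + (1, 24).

The two points share x = 1 and their y-coordinates satisfy 7 + 24 ≡ 0 (mod 31), so they are inverses. Their sum is the point at infinity.

O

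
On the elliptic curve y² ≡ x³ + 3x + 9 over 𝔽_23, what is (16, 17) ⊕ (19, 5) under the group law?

(16, 17) + (19, 5). λ = (5 - 17)/(19 - 16) ≡ 11/3 mod 23. 3⁻¹ ≡ 8 (mod 23) since 3·8 = 24 ≡ 1, so λ ≡ 19.
  x = λ² - 16 - 19 = 361 - 35 ≡ 4; y = λ·(16 - 4) - 17 ≡ 4. → (4, 4)

(4, 4)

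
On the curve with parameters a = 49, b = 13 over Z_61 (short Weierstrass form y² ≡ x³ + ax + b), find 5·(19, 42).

(57, 27)

Write P = (19, 42).
Repeated addition: build up to 5P.
2P: tangent at (19, 42): λ = (3·19² + 49)/(2·42) ≡ 34/23. 23⁻¹ ≡ 8 (mod 61), so λ ≡ 34·8 ≡ 28.
  x = λ² - 19 - 19 = 784 - 38 ≡ 14; y = λ·(19 - 14) - 42 ≡ 37. → (14, 37)
3P: (14, 37) + (19, 42). λ = (42 - 37)/(19 - 14) ≡ 5/5 mod 61. 5⁻¹ ≡ 49 (mod 61) since 5·49 = 245 ≡ 1, so λ ≡ 1.
  x = λ² - 14 - 19 = 1 - 33 ≡ 29; y = λ·(14 - 29) - 37 ≡ 9. → (29, 9)
4P: (29, 9) + (19, 42). λ = (42 - 9)/(19 - 29) ≡ 33/51 mod 61. 51⁻¹ ≡ 6 (mod 61) since 51·6 = 306 ≡ 1, so λ ≡ 15.
  x = λ² - 29 - 19 = 225 - 48 ≡ 55; y = λ·(29 - 55) - 9 ≡ 28. → (55, 28)
5P: (55, 28) + (19, 42). λ = (42 - 28)/(19 - 55) ≡ 14/25 mod 61. 25⁻¹ ≡ 22 (mod 61), so λ ≡ 3.
  x = λ² - 55 - 19 = 9 - 74 ≡ 57; y = λ·(55 - 57) - 28 ≡ 27. → (57, 27)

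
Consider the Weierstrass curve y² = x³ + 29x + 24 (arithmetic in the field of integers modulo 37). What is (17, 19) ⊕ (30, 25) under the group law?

(17, 19) + (30, 25). λ = (25 - 19)/(30 - 17) ≡ 6/13 mod 37. 13⁻¹ ≡ 20 (mod 37), so λ ≡ 9.
  x = λ² - 17 - 30 = 81 - 47 ≡ 34; y = λ·(17 - 34) - 19 ≡ 13. → (34, 13)

(34, 13)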